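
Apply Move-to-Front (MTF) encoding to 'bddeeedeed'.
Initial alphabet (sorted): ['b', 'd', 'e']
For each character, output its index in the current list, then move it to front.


MTF encoding:
'b': index 0 in ['b', 'd', 'e'] -> ['b', 'd', 'e']
'd': index 1 in ['b', 'd', 'e'] -> ['d', 'b', 'e']
'd': index 0 in ['d', 'b', 'e'] -> ['d', 'b', 'e']
'e': index 2 in ['d', 'b', 'e'] -> ['e', 'd', 'b']
'e': index 0 in ['e', 'd', 'b'] -> ['e', 'd', 'b']
'e': index 0 in ['e', 'd', 'b'] -> ['e', 'd', 'b']
'd': index 1 in ['e', 'd', 'b'] -> ['d', 'e', 'b']
'e': index 1 in ['d', 'e', 'b'] -> ['e', 'd', 'b']
'e': index 0 in ['e', 'd', 'b'] -> ['e', 'd', 'b']
'd': index 1 in ['e', 'd', 'b'] -> ['d', 'e', 'b']


Output: [0, 1, 0, 2, 0, 0, 1, 1, 0, 1]


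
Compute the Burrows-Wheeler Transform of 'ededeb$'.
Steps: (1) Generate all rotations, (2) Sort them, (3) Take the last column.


Rotations (sorted):
  0: $ededeb -> last char: b
  1: b$edede -> last char: e
  2: deb$ede -> last char: e
  3: dedeb$e -> last char: e
  4: eb$eded -> last char: d
  5: edeb$ed -> last char: d
  6: ededeb$ -> last char: $


BWT = beeedd$


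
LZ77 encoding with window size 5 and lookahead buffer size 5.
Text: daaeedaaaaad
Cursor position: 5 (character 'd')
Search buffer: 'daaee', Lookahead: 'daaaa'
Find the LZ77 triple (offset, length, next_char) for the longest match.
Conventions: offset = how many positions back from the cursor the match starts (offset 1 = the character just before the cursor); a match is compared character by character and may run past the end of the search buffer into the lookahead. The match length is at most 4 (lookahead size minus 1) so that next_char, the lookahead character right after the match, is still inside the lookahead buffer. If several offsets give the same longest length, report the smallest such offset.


Try each offset into the search buffer:
  offset=1 (pos 4, char 'e'): match length 0
  offset=2 (pos 3, char 'e'): match length 0
  offset=3 (pos 2, char 'a'): match length 0
  offset=4 (pos 1, char 'a'): match length 0
  offset=5 (pos 0, char 'd'): match length 3
Longest match has length 3 at offset 5.
next_char = character at position 5 + 3 = 8 -> 'a'

Best match: offset=5, length=3 (matching 'daa' starting at position 0)
LZ77 triple: (5, 3, 'a')


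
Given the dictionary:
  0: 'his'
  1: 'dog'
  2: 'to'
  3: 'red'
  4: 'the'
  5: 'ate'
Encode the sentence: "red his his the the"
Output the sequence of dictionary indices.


Look up each word in the dictionary:
  'red' -> 3
  'his' -> 0
  'his' -> 0
  'the' -> 4
  'the' -> 4

Encoded: [3, 0, 0, 4, 4]


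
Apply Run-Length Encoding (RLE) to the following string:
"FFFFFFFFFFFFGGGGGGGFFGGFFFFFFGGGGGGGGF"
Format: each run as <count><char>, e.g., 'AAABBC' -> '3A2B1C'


Scanning runs left to right:
  i=0: run of 'F' x 12 -> '12F'
  i=12: run of 'G' x 7 -> '7G'
  i=19: run of 'F' x 2 -> '2F'
  i=21: run of 'G' x 2 -> '2G'
  i=23: run of 'F' x 6 -> '6F'
  i=29: run of 'G' x 8 -> '8G'
  i=37: run of 'F' x 1 -> '1F'

RLE = 12F7G2F2G6F8G1F


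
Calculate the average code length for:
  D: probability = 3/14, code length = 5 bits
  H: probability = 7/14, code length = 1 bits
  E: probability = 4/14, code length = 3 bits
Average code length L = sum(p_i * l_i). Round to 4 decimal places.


Weighted contributions p_i * l_i:
  D: (3/14) * 5 = 15/14
  H: (7/14) * 1 = 7/14
  E: (4/14) * 3 = 12/14
Sum = (15 + 7 + 12)/14 = 34/14

L = 34/14 = 2.4286 bits/symbol


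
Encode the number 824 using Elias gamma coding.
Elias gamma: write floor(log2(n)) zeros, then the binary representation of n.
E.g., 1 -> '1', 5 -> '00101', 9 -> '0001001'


num_bits = floor(log2(824)) + 1 = 10
leading_zeros = num_bits - 1 = 9
binary(824) = 1100111000

Elias gamma(824) = '000000000' + '1100111000' = 0000000001100111000 (19 bits)


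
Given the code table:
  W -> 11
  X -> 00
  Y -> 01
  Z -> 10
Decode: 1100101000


Decoding:
11 -> W
00 -> X
10 -> Z
10 -> Z
00 -> X


Result: WXZZX


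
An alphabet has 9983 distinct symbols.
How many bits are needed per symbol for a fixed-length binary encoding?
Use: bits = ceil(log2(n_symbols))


log2(9983) = 13.2853
Bracket: 2^13 = 8192 < 9983 <= 2^14 = 16384
So ceil(log2(9983)) = 14

bits = ceil(log2(9983)) = ceil(13.2853) = 14 bits


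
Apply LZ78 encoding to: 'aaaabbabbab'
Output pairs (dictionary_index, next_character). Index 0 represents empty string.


LZ78 encoding steps:
Dictionary: {0: ''}
Step 1: w='' (idx 0), next='a' -> output (0, 'a'), add 'a' as idx 1
Step 2: w='a' (idx 1), next='a' -> output (1, 'a'), add 'aa' as idx 2
Step 3: w='a' (idx 1), next='b' -> output (1, 'b'), add 'ab' as idx 3
Step 4: w='' (idx 0), next='b' -> output (0, 'b'), add 'b' as idx 4
Step 5: w='ab' (idx 3), next='b' -> output (3, 'b'), add 'abb' as idx 5
Step 6: w='ab' (idx 3), end of input -> output (3, '')


Encoded: [(0, 'a'), (1, 'a'), (1, 'b'), (0, 'b'), (3, 'b'), (3, '')]


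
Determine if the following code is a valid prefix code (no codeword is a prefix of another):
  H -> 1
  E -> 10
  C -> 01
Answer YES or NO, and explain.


Checking each pair (does one codeword prefix another?):
  H='1' vs E='10': prefix -- VIOLATION

NO -- this is NOT a valid prefix code. H (1) is a prefix of E (10).


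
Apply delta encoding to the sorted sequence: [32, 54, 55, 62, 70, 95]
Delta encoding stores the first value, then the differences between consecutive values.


First value: 32
Deltas:
  54 - 32 = 22
  55 - 54 = 1
  62 - 55 = 7
  70 - 62 = 8
  95 - 70 = 25


Delta encoded: [32, 22, 1, 7, 8, 25]


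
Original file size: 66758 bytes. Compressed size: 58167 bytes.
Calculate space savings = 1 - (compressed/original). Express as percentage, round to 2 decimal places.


ratio = compressed/original = 58167/66758 = 0.871311
savings = 1 - ratio = 1 - 0.871311 = 0.128689
as a percentage: 0.128689 * 100 = 12.87%

Space savings = 1 - 58167/66758 = 12.87%


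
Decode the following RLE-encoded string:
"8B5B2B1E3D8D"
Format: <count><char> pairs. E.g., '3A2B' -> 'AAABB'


Expanding each <count><char> pair:
  8B -> 'BBBBBBBB'
  5B -> 'BBBBB'
  2B -> 'BB'
  1E -> 'E'
  3D -> 'DDD'
  8D -> 'DDDDDDDD'

Decoded = BBBBBBBBBBBBBBBEDDDDDDDDDDD


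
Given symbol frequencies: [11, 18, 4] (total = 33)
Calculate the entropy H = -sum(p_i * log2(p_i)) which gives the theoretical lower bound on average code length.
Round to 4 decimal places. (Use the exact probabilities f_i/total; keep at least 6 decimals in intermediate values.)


Per-symbol terms -p_i * log2(p_i) with p_i = f_i/33:
  p = 11/33 = 0.333333: log2(p) = -1.584963, -p*log2(p) = 0.528321
  p = 18/33 = 0.545455: log2(p) = -0.874469, -p*log2(p) = 0.476983
  p = 4/33 = 0.121212: log2(p) = -3.044394, -p*log2(p) = 0.369017
H = 0.528321 + 0.476983 + 0.369017 = 1.374321

H = 1.3743 bits/symbol


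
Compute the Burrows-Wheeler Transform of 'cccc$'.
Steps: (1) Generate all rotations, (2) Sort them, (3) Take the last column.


Rotations (sorted):
  0: $cccc -> last char: c
  1: c$ccc -> last char: c
  2: cc$cc -> last char: c
  3: ccc$c -> last char: c
  4: cccc$ -> last char: $


BWT = cccc$


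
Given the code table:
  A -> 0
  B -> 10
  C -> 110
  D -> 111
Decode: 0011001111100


Decoding:
0 -> A
0 -> A
110 -> C
0 -> A
111 -> D
110 -> C
0 -> A


Result: AACADCA


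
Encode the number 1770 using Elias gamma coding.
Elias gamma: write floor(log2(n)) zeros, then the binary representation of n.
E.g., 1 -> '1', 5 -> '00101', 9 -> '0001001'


num_bits = floor(log2(1770)) + 1 = 11
leading_zeros = num_bits - 1 = 10
binary(1770) = 11011101010

Elias gamma(1770) = '0000000000' + '11011101010' = 000000000011011101010 (21 bits)


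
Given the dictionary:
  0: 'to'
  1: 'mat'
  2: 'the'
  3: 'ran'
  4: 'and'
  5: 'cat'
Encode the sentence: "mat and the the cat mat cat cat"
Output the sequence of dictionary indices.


Look up each word in the dictionary:
  'mat' -> 1
  'and' -> 4
  'the' -> 2
  'the' -> 2
  'cat' -> 5
  'mat' -> 1
  'cat' -> 5
  'cat' -> 5

Encoded: [1, 4, 2, 2, 5, 1, 5, 5]


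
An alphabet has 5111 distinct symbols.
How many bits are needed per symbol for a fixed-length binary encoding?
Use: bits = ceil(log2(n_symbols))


log2(5111) = 12.3194
Bracket: 2^12 = 4096 < 5111 <= 2^13 = 8192
So ceil(log2(5111)) = 13

bits = ceil(log2(5111)) = ceil(12.3194) = 13 bits


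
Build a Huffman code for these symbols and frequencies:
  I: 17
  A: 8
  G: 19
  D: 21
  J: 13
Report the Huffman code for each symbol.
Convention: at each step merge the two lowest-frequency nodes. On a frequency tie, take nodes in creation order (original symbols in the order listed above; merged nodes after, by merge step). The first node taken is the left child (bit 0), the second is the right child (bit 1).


Huffman tree construction:
Step 1: Merge A(8) + J(13) = 21
Step 2: Merge I(17) + G(19) = 36
Step 3: Merge D(21) + (A+J)(21) = 42
Step 4: Merge (I+G)(36) + (D+(A+J))(42) = 78
Read each symbol's code off the tree from the root (left child = 0, right child = 1).

Codes:
  I: 00 (length 2)
  A: 110 (length 3)
  G: 01 (length 2)
  D: 10 (length 2)
  J: 111 (length 3)
Average code length: 177/78 = 2.2692 bits/symbol


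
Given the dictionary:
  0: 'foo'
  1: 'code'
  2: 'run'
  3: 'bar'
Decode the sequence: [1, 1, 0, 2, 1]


Look up each index in the dictionary:
  1 -> 'code'
  1 -> 'code'
  0 -> 'foo'
  2 -> 'run'
  1 -> 'code'

Decoded: "code code foo run code"


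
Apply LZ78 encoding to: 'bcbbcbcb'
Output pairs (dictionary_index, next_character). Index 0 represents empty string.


LZ78 encoding steps:
Dictionary: {0: ''}
Step 1: w='' (idx 0), next='b' -> output (0, 'b'), add 'b' as idx 1
Step 2: w='' (idx 0), next='c' -> output (0, 'c'), add 'c' as idx 2
Step 3: w='b' (idx 1), next='b' -> output (1, 'b'), add 'bb' as idx 3
Step 4: w='c' (idx 2), next='b' -> output (2, 'b'), add 'cb' as idx 4
Step 5: w='cb' (idx 4), end of input -> output (4, '')


Encoded: [(0, 'b'), (0, 'c'), (1, 'b'), (2, 'b'), (4, '')]


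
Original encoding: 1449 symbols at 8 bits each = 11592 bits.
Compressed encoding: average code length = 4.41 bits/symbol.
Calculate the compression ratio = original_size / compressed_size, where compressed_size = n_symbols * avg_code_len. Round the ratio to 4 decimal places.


original_size = n_symbols * orig_bits = 1449 * 8 = 11592 bits
compressed_size = n_symbols * avg_code_len = 1449 * 4.41 = 6390.09 bits
ratio = original_size / compressed_size = 11592 / 6390.09 = 1.8141

Compression ratio = 1.8141


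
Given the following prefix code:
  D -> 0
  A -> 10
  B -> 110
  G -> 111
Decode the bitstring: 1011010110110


Decoding step by step:
Bits 10 -> A
Bits 110 -> B
Bits 10 -> A
Bits 110 -> B
Bits 110 -> B


Decoded message: ABABB


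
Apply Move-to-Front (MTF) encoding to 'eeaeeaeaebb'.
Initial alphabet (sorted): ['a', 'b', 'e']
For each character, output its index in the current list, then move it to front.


MTF encoding:
'e': index 2 in ['a', 'b', 'e'] -> ['e', 'a', 'b']
'e': index 0 in ['e', 'a', 'b'] -> ['e', 'a', 'b']
'a': index 1 in ['e', 'a', 'b'] -> ['a', 'e', 'b']
'e': index 1 in ['a', 'e', 'b'] -> ['e', 'a', 'b']
'e': index 0 in ['e', 'a', 'b'] -> ['e', 'a', 'b']
'a': index 1 in ['e', 'a', 'b'] -> ['a', 'e', 'b']
'e': index 1 in ['a', 'e', 'b'] -> ['e', 'a', 'b']
'a': index 1 in ['e', 'a', 'b'] -> ['a', 'e', 'b']
'e': index 1 in ['a', 'e', 'b'] -> ['e', 'a', 'b']
'b': index 2 in ['e', 'a', 'b'] -> ['b', 'e', 'a']
'b': index 0 in ['b', 'e', 'a'] -> ['b', 'e', 'a']


Output: [2, 0, 1, 1, 0, 1, 1, 1, 1, 2, 0]


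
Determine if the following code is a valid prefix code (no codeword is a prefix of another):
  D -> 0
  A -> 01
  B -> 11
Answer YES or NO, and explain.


Checking each pair (does one codeword prefix another?):
  D='0' vs A='01': prefix -- VIOLATION

NO -- this is NOT a valid prefix code. D (0) is a prefix of A (01).


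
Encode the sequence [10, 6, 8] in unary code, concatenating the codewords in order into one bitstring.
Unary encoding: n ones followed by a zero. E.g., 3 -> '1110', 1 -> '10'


Encode each number as n ones followed by a terminating 0:
  10 -> 11111111110 (11 bits)
  6 -> 1111110 (7 bits)
  8 -> 111111110 (9 bits)
Total length = 11 + 7 + 9 = 27 bits.

Unary([10, 6, 8]) = 111111111101111110111111110 (27 bits)


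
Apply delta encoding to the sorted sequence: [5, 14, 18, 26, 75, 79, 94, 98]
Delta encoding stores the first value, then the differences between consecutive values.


First value: 5
Deltas:
  14 - 5 = 9
  18 - 14 = 4
  26 - 18 = 8
  75 - 26 = 49
  79 - 75 = 4
  94 - 79 = 15
  98 - 94 = 4


Delta encoded: [5, 9, 4, 8, 49, 4, 15, 4]


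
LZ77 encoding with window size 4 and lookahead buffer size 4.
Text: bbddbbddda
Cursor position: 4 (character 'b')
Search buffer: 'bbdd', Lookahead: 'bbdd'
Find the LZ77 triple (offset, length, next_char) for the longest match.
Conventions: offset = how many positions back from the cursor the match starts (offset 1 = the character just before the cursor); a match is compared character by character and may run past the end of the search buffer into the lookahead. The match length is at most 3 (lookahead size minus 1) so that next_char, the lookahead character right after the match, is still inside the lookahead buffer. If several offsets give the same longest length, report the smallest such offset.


Try each offset into the search buffer:
  offset=1 (pos 3, char 'd'): match length 0
  offset=2 (pos 2, char 'd'): match length 0
  offset=3 (pos 1, char 'b'): match length 1
  offset=4 (pos 0, char 'b'): match length 3
Longest match has length 3 at offset 4.
next_char = character at position 4 + 3 = 7 -> 'd'

Best match: offset=4, length=3 (matching 'bbd' starting at position 0)
LZ77 triple: (4, 3, 'd')


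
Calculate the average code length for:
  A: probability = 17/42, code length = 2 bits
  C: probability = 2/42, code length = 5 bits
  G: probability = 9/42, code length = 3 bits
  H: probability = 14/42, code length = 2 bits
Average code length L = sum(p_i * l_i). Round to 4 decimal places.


Weighted contributions p_i * l_i:
  A: (17/42) * 2 = 34/42
  C: (2/42) * 5 = 10/42
  G: (9/42) * 3 = 27/42
  H: (14/42) * 2 = 28/42
Sum = (34 + 10 + 27 + 28)/42 = 99/42

L = 99/42 = 2.3571 bits/symbol


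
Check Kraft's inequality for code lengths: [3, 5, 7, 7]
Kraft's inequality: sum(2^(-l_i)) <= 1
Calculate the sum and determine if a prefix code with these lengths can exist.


Sum = 2^(-3) + 2^(-5) + 2^(-7) + 2^(-7)
    = 0.125 + 0.03125 + 0.0078125 + 0.0078125
    = 22/128 = 0.171875
Since 0.171875 <= 1, Kraft's inequality IS satisfied.
A prefix code with these lengths CAN exist.

Kraft sum = 0.171875. Satisfied.


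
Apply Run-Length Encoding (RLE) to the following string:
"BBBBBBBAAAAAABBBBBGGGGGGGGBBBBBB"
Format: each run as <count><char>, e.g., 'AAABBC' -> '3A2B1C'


Scanning runs left to right:
  i=0: run of 'B' x 7 -> '7B'
  i=7: run of 'A' x 6 -> '6A'
  i=13: run of 'B' x 5 -> '5B'
  i=18: run of 'G' x 8 -> '8G'
  i=26: run of 'B' x 6 -> '6B'

RLE = 7B6A5B8G6B


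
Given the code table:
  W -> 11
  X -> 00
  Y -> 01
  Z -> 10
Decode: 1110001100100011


Decoding:
11 -> W
10 -> Z
00 -> X
11 -> W
00 -> X
10 -> Z
00 -> X
11 -> W


Result: WZXWXZXW


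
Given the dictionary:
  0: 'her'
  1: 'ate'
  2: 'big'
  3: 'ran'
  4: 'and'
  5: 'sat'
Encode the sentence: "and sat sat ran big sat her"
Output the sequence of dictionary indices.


Look up each word in the dictionary:
  'and' -> 4
  'sat' -> 5
  'sat' -> 5
  'ran' -> 3
  'big' -> 2
  'sat' -> 5
  'her' -> 0

Encoded: [4, 5, 5, 3, 2, 5, 0]


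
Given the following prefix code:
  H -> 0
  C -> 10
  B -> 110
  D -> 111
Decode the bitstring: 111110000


Decoding step by step:
Bits 111 -> D
Bits 110 -> B
Bits 0 -> H
Bits 0 -> H
Bits 0 -> H


Decoded message: DBHHH


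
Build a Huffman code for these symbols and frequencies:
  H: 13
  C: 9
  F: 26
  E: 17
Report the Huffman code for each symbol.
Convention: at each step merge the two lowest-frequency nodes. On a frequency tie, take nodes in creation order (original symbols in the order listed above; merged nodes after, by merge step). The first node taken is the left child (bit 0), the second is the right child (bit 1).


Huffman tree construction:
Step 1: Merge C(9) + H(13) = 22
Step 2: Merge E(17) + (C+H)(22) = 39
Step 3: Merge F(26) + (E+(C+H))(39) = 65
Read each symbol's code off the tree from the root (left child = 0, right child = 1).

Codes:
  H: 111 (length 3)
  C: 110 (length 3)
  F: 0 (length 1)
  E: 10 (length 2)
Average code length: 126/65 = 1.9385 bits/symbol


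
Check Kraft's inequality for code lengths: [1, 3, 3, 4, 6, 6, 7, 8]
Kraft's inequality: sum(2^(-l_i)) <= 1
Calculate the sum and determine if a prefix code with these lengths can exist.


Sum = 2^(-1) + 2^(-3) + 2^(-3) + 2^(-4) + 2^(-6) + 2^(-6) + 2^(-7) + 2^(-8)
    = 0.5 + 0.125 + 0.125 + 0.0625 + 0.015625 + 0.015625 + 0.0078125 + 0.00390625
    = 219/256 = 0.85546875
Since 0.85546875 <= 1, Kraft's inequality IS satisfied.
A prefix code with these lengths CAN exist.

Kraft sum = 0.85546875. Satisfied.


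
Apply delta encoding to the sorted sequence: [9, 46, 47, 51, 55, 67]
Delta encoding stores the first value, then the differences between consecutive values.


First value: 9
Deltas:
  46 - 9 = 37
  47 - 46 = 1
  51 - 47 = 4
  55 - 51 = 4
  67 - 55 = 12


Delta encoded: [9, 37, 1, 4, 4, 12]


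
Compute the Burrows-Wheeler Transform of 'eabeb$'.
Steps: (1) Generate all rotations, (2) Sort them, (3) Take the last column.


Rotations (sorted):
  0: $eabeb -> last char: b
  1: abeb$e -> last char: e
  2: b$eabe -> last char: e
  3: beb$ea -> last char: a
  4: eabeb$ -> last char: $
  5: eb$eab -> last char: b


BWT = beea$b


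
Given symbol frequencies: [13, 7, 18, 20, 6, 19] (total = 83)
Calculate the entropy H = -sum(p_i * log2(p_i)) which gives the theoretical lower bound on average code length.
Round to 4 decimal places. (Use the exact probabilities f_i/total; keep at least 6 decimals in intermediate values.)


Per-symbol terms -p_i * log2(p_i) with p_i = f_i/83:
  p = 13/83 = 0.156627: log2(p) = -2.674600, -p*log2(p) = 0.418913
  p = 7/83 = 0.084337: log2(p) = -3.567685, -p*log2(p) = 0.300889
  p = 18/83 = 0.216867: log2(p) = -2.205114, -p*log2(p) = 0.478218
  p = 20/83 = 0.240964: log2(p) = -2.053111, -p*log2(p) = 0.494726
  p = 6/83 = 0.072289: log2(p) = -3.790077, -p*log2(p) = 0.273981
  p = 19/83 = 0.228916: log2(p) = -2.127112, -p*log2(p) = 0.486929
H = 0.418913 + 0.300889 + 0.478218 + 0.494726 + 0.273981 + 0.486929 = 2.453656

H = 2.4537 bits/symbol


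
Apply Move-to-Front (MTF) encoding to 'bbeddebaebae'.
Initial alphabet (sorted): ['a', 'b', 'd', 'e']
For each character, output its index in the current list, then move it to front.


MTF encoding:
'b': index 1 in ['a', 'b', 'd', 'e'] -> ['b', 'a', 'd', 'e']
'b': index 0 in ['b', 'a', 'd', 'e'] -> ['b', 'a', 'd', 'e']
'e': index 3 in ['b', 'a', 'd', 'e'] -> ['e', 'b', 'a', 'd']
'd': index 3 in ['e', 'b', 'a', 'd'] -> ['d', 'e', 'b', 'a']
'd': index 0 in ['d', 'e', 'b', 'a'] -> ['d', 'e', 'b', 'a']
'e': index 1 in ['d', 'e', 'b', 'a'] -> ['e', 'd', 'b', 'a']
'b': index 2 in ['e', 'd', 'b', 'a'] -> ['b', 'e', 'd', 'a']
'a': index 3 in ['b', 'e', 'd', 'a'] -> ['a', 'b', 'e', 'd']
'e': index 2 in ['a', 'b', 'e', 'd'] -> ['e', 'a', 'b', 'd']
'b': index 2 in ['e', 'a', 'b', 'd'] -> ['b', 'e', 'a', 'd']
'a': index 2 in ['b', 'e', 'a', 'd'] -> ['a', 'b', 'e', 'd']
'e': index 2 in ['a', 'b', 'e', 'd'] -> ['e', 'a', 'b', 'd']


Output: [1, 0, 3, 3, 0, 1, 2, 3, 2, 2, 2, 2]


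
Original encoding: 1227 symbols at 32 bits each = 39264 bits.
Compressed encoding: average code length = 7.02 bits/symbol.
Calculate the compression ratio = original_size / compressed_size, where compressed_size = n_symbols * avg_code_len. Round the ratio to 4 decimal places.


original_size = n_symbols * orig_bits = 1227 * 32 = 39264 bits
compressed_size = n_symbols * avg_code_len = 1227 * 7.02 = 8613.54 bits
ratio = original_size / compressed_size = 39264 / 8613.54 = 4.5584

Compression ratio = 4.5584


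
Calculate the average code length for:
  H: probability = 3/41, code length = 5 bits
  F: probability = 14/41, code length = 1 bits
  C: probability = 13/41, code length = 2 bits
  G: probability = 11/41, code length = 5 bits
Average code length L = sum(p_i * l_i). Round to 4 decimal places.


Weighted contributions p_i * l_i:
  H: (3/41) * 5 = 15/41
  F: (14/41) * 1 = 14/41
  C: (13/41) * 2 = 26/41
  G: (11/41) * 5 = 55/41
Sum = (15 + 14 + 26 + 55)/41 = 110/41

L = 110/41 = 2.6829 bits/symbol


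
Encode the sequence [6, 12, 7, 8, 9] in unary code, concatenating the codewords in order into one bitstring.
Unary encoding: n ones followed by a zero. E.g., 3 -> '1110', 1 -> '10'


Encode each number as n ones followed by a terminating 0:
  6 -> 1111110 (7 bits)
  12 -> 1111111111110 (13 bits)
  7 -> 11111110 (8 bits)
  8 -> 111111110 (9 bits)
  9 -> 1111111110 (10 bits)
Total length = 7 + 13 + 8 + 9 + 10 = 47 bits.

Unary([6, 12, 7, 8, 9]) = 11111101111111111110111111101111111101111111110 (47 bits)


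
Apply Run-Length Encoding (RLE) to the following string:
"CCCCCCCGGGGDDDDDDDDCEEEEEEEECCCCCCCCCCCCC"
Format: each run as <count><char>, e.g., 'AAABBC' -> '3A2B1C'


Scanning runs left to right:
  i=0: run of 'C' x 7 -> '7C'
  i=7: run of 'G' x 4 -> '4G'
  i=11: run of 'D' x 8 -> '8D'
  i=19: run of 'C' x 1 -> '1C'
  i=20: run of 'E' x 8 -> '8E'
  i=28: run of 'C' x 13 -> '13C'

RLE = 7C4G8D1C8E13C


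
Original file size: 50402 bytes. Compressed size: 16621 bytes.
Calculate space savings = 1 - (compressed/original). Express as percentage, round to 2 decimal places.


ratio = compressed/original = 16621/50402 = 0.329769
savings = 1 - ratio = 1 - 0.329769 = 0.670231
as a percentage: 0.670231 * 100 = 67.02%

Space savings = 1 - 16621/50402 = 67.02%


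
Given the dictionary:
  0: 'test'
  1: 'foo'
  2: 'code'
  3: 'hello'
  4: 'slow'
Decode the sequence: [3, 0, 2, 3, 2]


Look up each index in the dictionary:
  3 -> 'hello'
  0 -> 'test'
  2 -> 'code'
  3 -> 'hello'
  2 -> 'code'

Decoded: "hello test code hello code"


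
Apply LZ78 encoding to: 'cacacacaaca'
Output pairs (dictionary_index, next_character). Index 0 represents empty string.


LZ78 encoding steps:
Dictionary: {0: ''}
Step 1: w='' (idx 0), next='c' -> output (0, 'c'), add 'c' as idx 1
Step 2: w='' (idx 0), next='a' -> output (0, 'a'), add 'a' as idx 2
Step 3: w='c' (idx 1), next='a' -> output (1, 'a'), add 'ca' as idx 3
Step 4: w='ca' (idx 3), next='c' -> output (3, 'c'), add 'cac' as idx 4
Step 5: w='a' (idx 2), next='a' -> output (2, 'a'), add 'aa' as idx 5
Step 6: w='ca' (idx 3), end of input -> output (3, '')


Encoded: [(0, 'c'), (0, 'a'), (1, 'a'), (3, 'c'), (2, 'a'), (3, '')]


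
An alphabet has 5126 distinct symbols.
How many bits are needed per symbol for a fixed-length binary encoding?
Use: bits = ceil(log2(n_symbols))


log2(5126) = 12.3236
Bracket: 2^12 = 4096 < 5126 <= 2^13 = 8192
So ceil(log2(5126)) = 13

bits = ceil(log2(5126)) = ceil(12.3236) = 13 bits


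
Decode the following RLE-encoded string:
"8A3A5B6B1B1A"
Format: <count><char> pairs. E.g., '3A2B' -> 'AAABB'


Expanding each <count><char> pair:
  8A -> 'AAAAAAAA'
  3A -> 'AAA'
  5B -> 'BBBBB'
  6B -> 'BBBBBB'
  1B -> 'B'
  1A -> 'A'

Decoded = AAAAAAAAAAABBBBBBBBBBBBA


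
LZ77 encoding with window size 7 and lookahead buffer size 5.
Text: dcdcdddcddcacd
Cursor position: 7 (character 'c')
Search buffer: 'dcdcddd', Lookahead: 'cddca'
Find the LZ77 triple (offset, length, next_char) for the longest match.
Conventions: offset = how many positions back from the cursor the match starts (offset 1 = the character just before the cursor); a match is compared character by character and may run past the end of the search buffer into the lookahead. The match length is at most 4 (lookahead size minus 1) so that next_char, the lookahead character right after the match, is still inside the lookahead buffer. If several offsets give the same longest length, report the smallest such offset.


Try each offset into the search buffer:
  offset=1 (pos 6, char 'd'): match length 0
  offset=2 (pos 5, char 'd'): match length 0
  offset=3 (pos 4, char 'd'): match length 0
  offset=4 (pos 3, char 'c'): match length 3
  offset=5 (pos 2, char 'd'): match length 0
  offset=6 (pos 1, char 'c'): match length 2
  offset=7 (pos 0, char 'd'): match length 0
Longest match has length 3 at offset 4.
next_char = character at position 7 + 3 = 10 -> 'c'

Best match: offset=4, length=3 (matching 'cdd' starting at position 3)
LZ77 triple: (4, 3, 'c')


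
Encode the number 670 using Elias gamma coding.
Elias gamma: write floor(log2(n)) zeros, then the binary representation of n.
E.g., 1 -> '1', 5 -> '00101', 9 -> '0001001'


num_bits = floor(log2(670)) + 1 = 10
leading_zeros = num_bits - 1 = 9
binary(670) = 1010011110

Elias gamma(670) = '000000000' + '1010011110' = 0000000001010011110 (19 bits)


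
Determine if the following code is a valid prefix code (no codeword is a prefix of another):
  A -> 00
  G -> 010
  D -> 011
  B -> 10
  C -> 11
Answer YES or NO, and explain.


Checking each pair (does one codeword prefix another?):
  A='00' vs G='010': no prefix
  A='00' vs D='011': no prefix
  A='00' vs B='10': no prefix
  A='00' vs C='11': no prefix
  G='010' vs A='00': no prefix
  G='010' vs D='011': no prefix
  G='010' vs B='10': no prefix
  G='010' vs C='11': no prefix
  D='011' vs A='00': no prefix
  D='011' vs G='010': no prefix
  D='011' vs B='10': no prefix
  D='011' vs C='11': no prefix
  B='10' vs A='00': no prefix
  B='10' vs G='010': no prefix
  B='10' vs D='011': no prefix
  B='10' vs C='11': no prefix
  C='11' vs A='00': no prefix
  C='11' vs G='010': no prefix
  C='11' vs D='011': no prefix
  C='11' vs B='10': no prefix
No violation found over all pairs.

YES -- this is a valid prefix code. No codeword is a prefix of any other codeword.


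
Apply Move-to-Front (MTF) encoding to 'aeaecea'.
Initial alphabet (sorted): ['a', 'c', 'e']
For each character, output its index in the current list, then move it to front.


MTF encoding:
'a': index 0 in ['a', 'c', 'e'] -> ['a', 'c', 'e']
'e': index 2 in ['a', 'c', 'e'] -> ['e', 'a', 'c']
'a': index 1 in ['e', 'a', 'c'] -> ['a', 'e', 'c']
'e': index 1 in ['a', 'e', 'c'] -> ['e', 'a', 'c']
'c': index 2 in ['e', 'a', 'c'] -> ['c', 'e', 'a']
'e': index 1 in ['c', 'e', 'a'] -> ['e', 'c', 'a']
'a': index 2 in ['e', 'c', 'a'] -> ['a', 'e', 'c']


Output: [0, 2, 1, 1, 2, 1, 2]


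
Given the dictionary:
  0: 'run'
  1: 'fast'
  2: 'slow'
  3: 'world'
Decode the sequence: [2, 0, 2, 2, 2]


Look up each index in the dictionary:
  2 -> 'slow'
  0 -> 'run'
  2 -> 'slow'
  2 -> 'slow'
  2 -> 'slow'

Decoded: "slow run slow slow slow"


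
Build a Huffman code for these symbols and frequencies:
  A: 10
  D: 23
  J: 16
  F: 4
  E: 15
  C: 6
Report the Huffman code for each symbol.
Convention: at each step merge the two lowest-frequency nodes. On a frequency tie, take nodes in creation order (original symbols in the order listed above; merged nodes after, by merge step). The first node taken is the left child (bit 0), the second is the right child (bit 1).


Huffman tree construction:
Step 1: Merge F(4) + C(6) = 10
Step 2: Merge A(10) + (F+C)(10) = 20
Step 3: Merge E(15) + J(16) = 31
Step 4: Merge (A+(F+C))(20) + D(23) = 43
Step 5: Merge (E+J)(31) + ((A+(F+C))+D)(43) = 74
Read each symbol's code off the tree from the root (left child = 0, right child = 1).

Codes:
  A: 100 (length 3)
  D: 11 (length 2)
  J: 01 (length 2)
  F: 1010 (length 4)
  E: 00 (length 2)
  C: 1011 (length 4)
Average code length: 178/74 = 2.4054 bits/symbol


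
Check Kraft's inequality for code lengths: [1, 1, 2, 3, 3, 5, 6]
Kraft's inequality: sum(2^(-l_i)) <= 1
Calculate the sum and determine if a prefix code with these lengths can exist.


Sum = 2^(-1) + 2^(-1) + 2^(-2) + 2^(-3) + 2^(-3) + 2^(-5) + 2^(-6)
    = 0.5 + 0.5 + 0.25 + 0.125 + 0.125 + 0.03125 + 0.015625
    = 99/64 = 1.546875
Since 1.546875 > 1, Kraft's inequality is NOT satisfied.
A prefix code with these lengths CANNOT exist.

Kraft sum = 1.546875. Not satisfied.


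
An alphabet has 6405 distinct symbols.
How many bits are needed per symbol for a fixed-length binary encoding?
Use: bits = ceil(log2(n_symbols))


log2(6405) = 12.645
Bracket: 2^12 = 4096 < 6405 <= 2^13 = 8192
So ceil(log2(6405)) = 13

bits = ceil(log2(6405)) = ceil(12.645) = 13 bits


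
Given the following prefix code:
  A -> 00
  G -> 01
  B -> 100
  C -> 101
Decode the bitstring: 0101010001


Decoding step by step:
Bits 01 -> G
Bits 01 -> G
Bits 01 -> G
Bits 00 -> A
Bits 01 -> G


Decoded message: GGGAG


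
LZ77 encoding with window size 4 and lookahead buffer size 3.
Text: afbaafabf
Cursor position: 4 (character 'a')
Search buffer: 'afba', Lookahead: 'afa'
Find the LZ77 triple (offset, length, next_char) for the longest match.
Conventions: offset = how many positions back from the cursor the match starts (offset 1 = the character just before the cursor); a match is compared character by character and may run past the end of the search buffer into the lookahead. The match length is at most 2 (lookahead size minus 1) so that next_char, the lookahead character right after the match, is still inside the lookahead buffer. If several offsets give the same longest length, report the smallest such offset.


Try each offset into the search buffer:
  offset=1 (pos 3, char 'a'): match length 1
  offset=2 (pos 2, char 'b'): match length 0
  offset=3 (pos 1, char 'f'): match length 0
  offset=4 (pos 0, char 'a'): match length 2
Longest match has length 2 at offset 4.
next_char = character at position 4 + 2 = 6 -> 'a'

Best match: offset=4, length=2 (matching 'af' starting at position 0)
LZ77 triple: (4, 2, 'a')


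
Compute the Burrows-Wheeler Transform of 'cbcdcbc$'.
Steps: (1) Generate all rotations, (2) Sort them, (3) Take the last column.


Rotations (sorted):
  0: $cbcdcbc -> last char: c
  1: bc$cbcdc -> last char: c
  2: bcdcbc$c -> last char: c
  3: c$cbcdcb -> last char: b
  4: cbc$cbcd -> last char: d
  5: cbcdcbc$ -> last char: $
  6: cdcbc$cb -> last char: b
  7: dcbc$cbc -> last char: c


BWT = cccbd$bc


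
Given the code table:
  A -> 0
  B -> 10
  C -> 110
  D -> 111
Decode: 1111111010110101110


Decoding:
111 -> D
111 -> D
10 -> B
10 -> B
110 -> C
10 -> B
111 -> D
0 -> A


Result: DDBBCBDA


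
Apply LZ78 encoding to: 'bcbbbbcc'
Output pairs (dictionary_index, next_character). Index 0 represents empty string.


LZ78 encoding steps:
Dictionary: {0: ''}
Step 1: w='' (idx 0), next='b' -> output (0, 'b'), add 'b' as idx 1
Step 2: w='' (idx 0), next='c' -> output (0, 'c'), add 'c' as idx 2
Step 3: w='b' (idx 1), next='b' -> output (1, 'b'), add 'bb' as idx 3
Step 4: w='bb' (idx 3), next='c' -> output (3, 'c'), add 'bbc' as idx 4
Step 5: w='c' (idx 2), end of input -> output (2, '')


Encoded: [(0, 'b'), (0, 'c'), (1, 'b'), (3, 'c'), (2, '')]


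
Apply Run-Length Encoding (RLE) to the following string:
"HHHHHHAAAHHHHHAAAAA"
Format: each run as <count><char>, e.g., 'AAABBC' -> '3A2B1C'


Scanning runs left to right:
  i=0: run of 'H' x 6 -> '6H'
  i=6: run of 'A' x 3 -> '3A'
  i=9: run of 'H' x 5 -> '5H'
  i=14: run of 'A' x 5 -> '5A'

RLE = 6H3A5H5A


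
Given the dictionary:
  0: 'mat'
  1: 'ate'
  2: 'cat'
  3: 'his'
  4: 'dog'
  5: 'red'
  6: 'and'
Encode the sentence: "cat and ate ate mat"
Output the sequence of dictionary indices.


Look up each word in the dictionary:
  'cat' -> 2
  'and' -> 6
  'ate' -> 1
  'ate' -> 1
  'mat' -> 0

Encoded: [2, 6, 1, 1, 0]


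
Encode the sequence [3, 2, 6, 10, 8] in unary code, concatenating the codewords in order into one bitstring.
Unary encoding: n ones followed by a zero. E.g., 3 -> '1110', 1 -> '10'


Encode each number as n ones followed by a terminating 0:
  3 -> 1110 (4 bits)
  2 -> 110 (3 bits)
  6 -> 1111110 (7 bits)
  10 -> 11111111110 (11 bits)
  8 -> 111111110 (9 bits)
Total length = 4 + 3 + 7 + 11 + 9 = 34 bits.

Unary([3, 2, 6, 10, 8]) = 1110110111111011111111110111111110 (34 bits)


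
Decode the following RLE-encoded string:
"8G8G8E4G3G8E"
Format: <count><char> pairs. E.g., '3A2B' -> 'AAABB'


Expanding each <count><char> pair:
  8G -> 'GGGGGGGG'
  8G -> 'GGGGGGGG'
  8E -> 'EEEEEEEE'
  4G -> 'GGGG'
  3G -> 'GGG'
  8E -> 'EEEEEEEE'

Decoded = GGGGGGGGGGGGGGGGEEEEEEEEGGGGGGGEEEEEEEE


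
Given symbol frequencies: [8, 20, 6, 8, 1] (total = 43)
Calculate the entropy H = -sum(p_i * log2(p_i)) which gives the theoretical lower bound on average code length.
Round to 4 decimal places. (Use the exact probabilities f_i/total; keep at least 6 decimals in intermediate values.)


Per-symbol terms -p_i * log2(p_i) with p_i = f_i/43:
  p = 8/43 = 0.186047: log2(p) = -2.426265, -p*log2(p) = 0.451398
  p = 20/43 = 0.465116: log2(p) = -1.104337, -p*log2(p) = 0.513645
  p = 6/43 = 0.139535: log2(p) = -2.841302, -p*log2(p) = 0.396461
  p = 8/43 = 0.186047: log2(p) = -2.426265, -p*log2(p) = 0.451398
  p = 1/43 = 0.023256: log2(p) = -5.426265, -p*log2(p) = 0.126192
H = 0.451398 + 0.513645 + 0.396461 + 0.451398 + 0.126192 = 1.939094

H = 1.9391 bits/symbol


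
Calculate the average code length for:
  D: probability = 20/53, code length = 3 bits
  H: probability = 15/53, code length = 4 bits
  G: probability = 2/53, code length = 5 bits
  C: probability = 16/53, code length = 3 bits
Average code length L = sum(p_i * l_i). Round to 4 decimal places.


Weighted contributions p_i * l_i:
  D: (20/53) * 3 = 60/53
  H: (15/53) * 4 = 60/53
  G: (2/53) * 5 = 10/53
  C: (16/53) * 3 = 48/53
Sum = (60 + 60 + 10 + 48)/53 = 178/53

L = 178/53 = 3.3585 bits/symbol


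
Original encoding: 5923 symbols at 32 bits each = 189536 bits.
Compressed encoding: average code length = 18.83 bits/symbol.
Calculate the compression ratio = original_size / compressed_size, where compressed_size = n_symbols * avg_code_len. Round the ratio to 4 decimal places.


original_size = n_symbols * orig_bits = 5923 * 32 = 189536 bits
compressed_size = n_symbols * avg_code_len = 5923 * 18.83 = 111530.09 bits
ratio = original_size / compressed_size = 189536 / 111530.09 = 1.6994

Compression ratio = 1.6994


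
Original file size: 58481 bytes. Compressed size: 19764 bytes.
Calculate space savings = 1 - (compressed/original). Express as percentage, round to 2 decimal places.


ratio = compressed/original = 19764/58481 = 0.337956
savings = 1 - ratio = 1 - 0.337956 = 0.662044
as a percentage: 0.662044 * 100 = 66.2%

Space savings = 1 - 19764/58481 = 66.2%


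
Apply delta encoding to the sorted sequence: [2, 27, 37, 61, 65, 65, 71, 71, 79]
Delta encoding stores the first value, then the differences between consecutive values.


First value: 2
Deltas:
  27 - 2 = 25
  37 - 27 = 10
  61 - 37 = 24
  65 - 61 = 4
  65 - 65 = 0
  71 - 65 = 6
  71 - 71 = 0
  79 - 71 = 8


Delta encoded: [2, 25, 10, 24, 4, 0, 6, 0, 8]


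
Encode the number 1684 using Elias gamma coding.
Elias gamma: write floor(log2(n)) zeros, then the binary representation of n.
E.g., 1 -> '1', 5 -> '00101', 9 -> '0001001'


num_bits = floor(log2(1684)) + 1 = 11
leading_zeros = num_bits - 1 = 10
binary(1684) = 11010010100

Elias gamma(1684) = '0000000000' + '11010010100' = 000000000011010010100 (21 bits)


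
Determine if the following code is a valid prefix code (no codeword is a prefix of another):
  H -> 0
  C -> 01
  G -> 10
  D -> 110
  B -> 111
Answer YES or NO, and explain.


Checking each pair (does one codeword prefix another?):
  H='0' vs C='01': prefix -- VIOLATION

NO -- this is NOT a valid prefix code. H (0) is a prefix of C (01).


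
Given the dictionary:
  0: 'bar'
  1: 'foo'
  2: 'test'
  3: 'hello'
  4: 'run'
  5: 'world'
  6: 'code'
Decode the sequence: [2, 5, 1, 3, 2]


Look up each index in the dictionary:
  2 -> 'test'
  5 -> 'world'
  1 -> 'foo'
  3 -> 'hello'
  2 -> 'test'

Decoded: "test world foo hello test"


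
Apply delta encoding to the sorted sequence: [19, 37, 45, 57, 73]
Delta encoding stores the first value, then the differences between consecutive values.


First value: 19
Deltas:
  37 - 19 = 18
  45 - 37 = 8
  57 - 45 = 12
  73 - 57 = 16


Delta encoded: [19, 18, 8, 12, 16]


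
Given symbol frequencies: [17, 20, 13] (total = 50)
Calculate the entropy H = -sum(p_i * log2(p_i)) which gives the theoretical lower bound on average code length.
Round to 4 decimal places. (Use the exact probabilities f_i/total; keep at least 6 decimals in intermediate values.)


Per-symbol terms -p_i * log2(p_i) with p_i = f_i/50:
  p = 17/50 = 0.340000: log2(p) = -1.556393, -p*log2(p) = 0.529174
  p = 20/50 = 0.400000: log2(p) = -1.321928, -p*log2(p) = 0.528771
  p = 13/50 = 0.260000: log2(p) = -1.943416, -p*log2(p) = 0.505288
H = 0.529174 + 0.528771 + 0.505288 = 1.563233

H = 1.5632 bits/symbol


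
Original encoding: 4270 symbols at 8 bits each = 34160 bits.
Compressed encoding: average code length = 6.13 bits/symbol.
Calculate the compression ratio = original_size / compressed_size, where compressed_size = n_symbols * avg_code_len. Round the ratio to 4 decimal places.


original_size = n_symbols * orig_bits = 4270 * 8 = 34160 bits
compressed_size = n_symbols * avg_code_len = 4270 * 6.13 = 26175.1 bits
ratio = original_size / compressed_size = 34160 / 26175.1 = 1.3051

Compression ratio = 1.3051


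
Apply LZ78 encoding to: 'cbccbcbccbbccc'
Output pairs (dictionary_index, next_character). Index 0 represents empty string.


LZ78 encoding steps:
Dictionary: {0: ''}
Step 1: w='' (idx 0), next='c' -> output (0, 'c'), add 'c' as idx 1
Step 2: w='' (idx 0), next='b' -> output (0, 'b'), add 'b' as idx 2
Step 3: w='c' (idx 1), next='c' -> output (1, 'c'), add 'cc' as idx 3
Step 4: w='b' (idx 2), next='c' -> output (2, 'c'), add 'bc' as idx 4
Step 5: w='bc' (idx 4), next='c' -> output (4, 'c'), add 'bcc' as idx 5
Step 6: w='b' (idx 2), next='b' -> output (2, 'b'), add 'bb' as idx 6
Step 7: w='cc' (idx 3), next='c' -> output (3, 'c'), add 'ccc' as idx 7


Encoded: [(0, 'c'), (0, 'b'), (1, 'c'), (2, 'c'), (4, 'c'), (2, 'b'), (3, 'c')]


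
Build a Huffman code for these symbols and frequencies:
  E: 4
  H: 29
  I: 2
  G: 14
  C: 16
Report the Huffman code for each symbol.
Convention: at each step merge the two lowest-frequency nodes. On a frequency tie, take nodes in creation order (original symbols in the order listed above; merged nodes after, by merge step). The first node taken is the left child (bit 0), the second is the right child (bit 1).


Huffman tree construction:
Step 1: Merge I(2) + E(4) = 6
Step 2: Merge (I+E)(6) + G(14) = 20
Step 3: Merge C(16) + ((I+E)+G)(20) = 36
Step 4: Merge H(29) + (C+((I+E)+G))(36) = 65
Read each symbol's code off the tree from the root (left child = 0, right child = 1).

Codes:
  E: 1101 (length 4)
  H: 0 (length 1)
  I: 1100 (length 4)
  G: 111 (length 3)
  C: 10 (length 2)
Average code length: 127/65 = 1.9538 bits/symbol


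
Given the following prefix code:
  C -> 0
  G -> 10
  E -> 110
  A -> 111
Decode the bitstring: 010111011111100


Decoding step by step:
Bits 0 -> C
Bits 10 -> G
Bits 111 -> A
Bits 0 -> C
Bits 111 -> A
Bits 111 -> A
Bits 0 -> C
Bits 0 -> C


Decoded message: CGACAACC


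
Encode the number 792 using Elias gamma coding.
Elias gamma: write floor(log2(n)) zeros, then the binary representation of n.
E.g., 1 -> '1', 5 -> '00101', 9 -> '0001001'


num_bits = floor(log2(792)) + 1 = 10
leading_zeros = num_bits - 1 = 9
binary(792) = 1100011000

Elias gamma(792) = '000000000' + '1100011000' = 0000000001100011000 (19 bits)


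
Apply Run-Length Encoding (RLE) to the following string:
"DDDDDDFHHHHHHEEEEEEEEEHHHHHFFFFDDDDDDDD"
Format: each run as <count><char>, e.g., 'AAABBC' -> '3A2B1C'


Scanning runs left to right:
  i=0: run of 'D' x 6 -> '6D'
  i=6: run of 'F' x 1 -> '1F'
  i=7: run of 'H' x 6 -> '6H'
  i=13: run of 'E' x 9 -> '9E'
  i=22: run of 'H' x 5 -> '5H'
  i=27: run of 'F' x 4 -> '4F'
  i=31: run of 'D' x 8 -> '8D'

RLE = 6D1F6H9E5H4F8D


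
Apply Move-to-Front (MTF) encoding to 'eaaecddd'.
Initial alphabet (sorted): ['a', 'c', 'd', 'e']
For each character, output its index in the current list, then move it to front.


MTF encoding:
'e': index 3 in ['a', 'c', 'd', 'e'] -> ['e', 'a', 'c', 'd']
'a': index 1 in ['e', 'a', 'c', 'd'] -> ['a', 'e', 'c', 'd']
'a': index 0 in ['a', 'e', 'c', 'd'] -> ['a', 'e', 'c', 'd']
'e': index 1 in ['a', 'e', 'c', 'd'] -> ['e', 'a', 'c', 'd']
'c': index 2 in ['e', 'a', 'c', 'd'] -> ['c', 'e', 'a', 'd']
'd': index 3 in ['c', 'e', 'a', 'd'] -> ['d', 'c', 'e', 'a']
'd': index 0 in ['d', 'c', 'e', 'a'] -> ['d', 'c', 'e', 'a']
'd': index 0 in ['d', 'c', 'e', 'a'] -> ['d', 'c', 'e', 'a']


Output: [3, 1, 0, 1, 2, 3, 0, 0]
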